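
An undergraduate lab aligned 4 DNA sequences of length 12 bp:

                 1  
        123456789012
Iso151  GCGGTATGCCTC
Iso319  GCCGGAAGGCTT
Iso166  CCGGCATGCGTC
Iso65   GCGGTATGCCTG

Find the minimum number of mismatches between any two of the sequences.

Pairwise Hamming distances:
  Iso151 vs Iso319: 5
  Iso151 vs Iso166: 3
  Iso151 vs Iso65: 1
  Iso319 vs Iso166: 7
  Iso319 vs Iso65: 5
  Iso166 vs Iso65: 4
The smallest is 1, between Iso151 and Iso65.

1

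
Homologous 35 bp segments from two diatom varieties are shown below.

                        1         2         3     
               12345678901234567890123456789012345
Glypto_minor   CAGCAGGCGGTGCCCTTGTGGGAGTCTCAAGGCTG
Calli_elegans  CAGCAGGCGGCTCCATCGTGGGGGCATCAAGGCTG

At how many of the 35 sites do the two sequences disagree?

7

The sequences differ at positions 11 (T/C), 12 (G/T), 15 (C/A), 17 (T/C), 23 (A/G), 25 (T/C), 26 (C/A).
That gives 7 mismatches out of 35 aligned sites, so the Hamming distance is 7.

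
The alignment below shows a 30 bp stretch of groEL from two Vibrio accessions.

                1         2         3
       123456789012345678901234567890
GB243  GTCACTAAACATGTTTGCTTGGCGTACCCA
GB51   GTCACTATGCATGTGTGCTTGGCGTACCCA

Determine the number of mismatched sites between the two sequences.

Mismatches occur at site 8 (A↔T), site 9 (A↔G), site 15 (T↔G).
That gives 3 mismatches out of 30 aligned sites, so the Hamming distance is 3.

3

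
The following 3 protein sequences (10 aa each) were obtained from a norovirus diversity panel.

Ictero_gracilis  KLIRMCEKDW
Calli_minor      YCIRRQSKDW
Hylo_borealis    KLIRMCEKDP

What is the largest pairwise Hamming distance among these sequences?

Pairwise Hamming distances:
  Ictero_gracilis vs Calli_minor: 5
  Ictero_gracilis vs Hylo_borealis: 1
  Calli_minor vs Hylo_borealis: 6
The largest is 6, between Calli_minor and Hylo_borealis.

6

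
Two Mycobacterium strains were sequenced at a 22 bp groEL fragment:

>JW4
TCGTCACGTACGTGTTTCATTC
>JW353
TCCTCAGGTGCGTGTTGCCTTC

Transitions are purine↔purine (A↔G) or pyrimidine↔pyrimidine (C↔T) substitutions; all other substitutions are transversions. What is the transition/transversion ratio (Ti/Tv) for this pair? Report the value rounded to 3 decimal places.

0.250

Differing sites — 3:G/C (Tv); 7:C/G (Tv); 10:A/G (Ti); 17:T/G (Tv); 19:A/C (Tv).
Of the 5 differences, 1 transition and 4 transversions, so Ti/Tv = 1/4 = 0.250.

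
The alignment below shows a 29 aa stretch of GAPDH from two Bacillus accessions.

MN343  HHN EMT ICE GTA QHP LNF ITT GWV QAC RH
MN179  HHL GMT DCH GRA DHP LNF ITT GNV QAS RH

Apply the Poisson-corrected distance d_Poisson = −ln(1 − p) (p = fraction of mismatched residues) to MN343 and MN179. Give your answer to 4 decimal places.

0.3228

Mismatches occur at site 3 (N→L), site 4 (E→G), site 7 (I→D), site 9 (E→H), site 11 (T→R), site 13 (Q→D), site 23 (W→N), site 27 (C→S).
p = 8/29 = 0.275862.
d = −ln(1 − 0.275862) = −ln(0.724138) = 0.3228.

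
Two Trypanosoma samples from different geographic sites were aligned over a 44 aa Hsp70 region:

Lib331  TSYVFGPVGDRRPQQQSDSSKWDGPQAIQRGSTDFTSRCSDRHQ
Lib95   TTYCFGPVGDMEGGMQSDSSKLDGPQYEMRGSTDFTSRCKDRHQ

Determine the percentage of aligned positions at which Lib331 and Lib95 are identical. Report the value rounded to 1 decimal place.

Mismatches occur at site 2 (S/T), site 4 (V/C), site 11 (R/M), site 12 (R/E), site 13 (P/G), site 14 (Q/G), site 15 (Q/M), site 22 (W/L), site 27 (A/Y), site 28 (I/E), site 29 (Q/M), site 40 (S/K).
32 of the 44 sites match, so the percent identity is 32/44 × 100 = 72.7%.

72.7%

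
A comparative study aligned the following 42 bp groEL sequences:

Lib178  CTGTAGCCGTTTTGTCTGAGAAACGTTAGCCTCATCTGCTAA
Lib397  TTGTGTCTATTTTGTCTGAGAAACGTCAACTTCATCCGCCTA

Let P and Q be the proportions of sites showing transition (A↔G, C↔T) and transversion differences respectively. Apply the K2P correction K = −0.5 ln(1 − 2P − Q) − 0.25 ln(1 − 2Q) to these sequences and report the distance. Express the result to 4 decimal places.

The sequences differ at positions 1 (C/T, transition), 5 (A/G, transition), 6 (G/T, transversion), 8 (C/T, transition), 9 (G/A, transition), 27 (T/C, transition), 29 (G/A, transition), 31 (C/T, transition), 37 (T/C, transition), 40 (T/C, transition), 41 (A/T, transversion).
Of the 11 differences, 9 transitions and 2 transversions over 42 sites: P = 9/42 = 0.214286, Q = 2/42 = 0.047619.
d = −0.5·ln(0.523809) − 0.25·ln(0.904762) = −0.5·(-0.646628) − 0.25·(-0.100083) = 0.3483.

0.3483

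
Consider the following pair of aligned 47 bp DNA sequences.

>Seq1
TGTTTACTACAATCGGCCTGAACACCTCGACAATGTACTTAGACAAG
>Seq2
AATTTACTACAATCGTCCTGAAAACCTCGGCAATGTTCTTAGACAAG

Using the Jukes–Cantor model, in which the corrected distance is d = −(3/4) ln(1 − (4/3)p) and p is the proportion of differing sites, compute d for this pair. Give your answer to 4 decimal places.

0.1399

Mismatches occur at site 1 (T/A), site 2 (G/A), site 16 (G/T), site 23 (C/A), site 30 (A/G), site 37 (A/T).
p = 6/47 = 0.127660.
d = −0.75 · ln(1 − (4/3)·0.127660) = −0.75 · ln(0.829787) = −0.75 · (-0.186586) = 0.1399.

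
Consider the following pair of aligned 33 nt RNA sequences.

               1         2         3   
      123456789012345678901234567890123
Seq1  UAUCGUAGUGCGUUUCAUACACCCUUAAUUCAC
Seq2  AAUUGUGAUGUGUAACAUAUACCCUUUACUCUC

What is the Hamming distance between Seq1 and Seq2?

11

Mismatches occur at site 1 (U→A), site 4 (C→U), site 7 (A→G), site 8 (G→A), site 11 (C→U), site 14 (U→A), site 15 (U→A), site 20 (C→U), site 27 (A→U), site 29 (U→C), site 32 (A→U).
That gives 11 mismatches out of 33 aligned sites, so the Hamming distance is 11.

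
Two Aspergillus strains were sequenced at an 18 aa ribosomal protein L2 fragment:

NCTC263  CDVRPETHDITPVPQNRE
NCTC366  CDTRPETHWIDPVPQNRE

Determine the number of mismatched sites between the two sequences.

Mismatches occur at site 3 (V/T), site 9 (D/W), site 11 (T/D).
That gives 3 mismatches out of 18 aligned sites, so the Hamming distance is 3.

3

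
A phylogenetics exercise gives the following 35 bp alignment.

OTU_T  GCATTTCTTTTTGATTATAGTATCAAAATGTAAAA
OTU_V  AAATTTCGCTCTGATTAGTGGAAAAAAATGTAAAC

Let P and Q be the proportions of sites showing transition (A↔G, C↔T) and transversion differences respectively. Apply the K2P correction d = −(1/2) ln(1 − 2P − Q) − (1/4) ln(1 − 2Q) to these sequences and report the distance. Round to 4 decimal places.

0.4081

Mismatches occur at site 1 (G/A, transition), site 2 (C/A, transversion), site 8 (T/G, transversion), site 9 (T/C, transition), site 11 (T/C, transition), site 18 (T/G, transversion), site 19 (A/T, transversion), site 21 (T/G, transversion), site 23 (T/A, transversion), site 24 (C/A, transversion), site 35 (A/C, transversion).
Of the 11 differences, 3 transitions and 8 transversions over 35 sites: P = 3/35 = 0.085714, Q = 8/35 = 0.228571.
d = −0.5·ln(0.600001) − 0.25·ln(0.542858) = −0.5·(-0.510824) − 0.25·(-0.610908) = 0.4081.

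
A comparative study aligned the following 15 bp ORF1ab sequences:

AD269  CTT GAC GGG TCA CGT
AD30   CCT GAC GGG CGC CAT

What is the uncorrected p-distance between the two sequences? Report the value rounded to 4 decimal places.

The sequences differ at positions 2 (T/C), 10 (T/C), 11 (C/G), 12 (A/C), 14 (G/A).
There are 5 differences over 15 sites, so p = 5/15 = 0.3333.

0.3333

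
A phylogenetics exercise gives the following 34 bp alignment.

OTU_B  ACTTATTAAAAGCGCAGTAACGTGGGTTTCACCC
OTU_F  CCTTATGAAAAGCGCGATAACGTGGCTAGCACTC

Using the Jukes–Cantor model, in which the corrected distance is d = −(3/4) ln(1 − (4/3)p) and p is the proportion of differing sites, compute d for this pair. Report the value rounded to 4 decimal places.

The sequences differ at positions 1 (A/C), 7 (T/G), 16 (A/G), 17 (G/A), 26 (G/C), 28 (T/A), 29 (T/G), 33 (C/T).
p = 8/34 = 0.235294.
d = −0.75 · ln(1 − (4/3)·0.235294) = −0.75 · ln(0.686275) = −0.75 · (-0.376477) = 0.2824.

0.2824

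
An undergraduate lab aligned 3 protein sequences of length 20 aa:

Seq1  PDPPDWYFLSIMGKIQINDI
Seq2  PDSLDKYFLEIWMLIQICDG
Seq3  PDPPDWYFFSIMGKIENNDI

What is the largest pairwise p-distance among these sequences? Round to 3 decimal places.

Pairwise Hamming distances:
  Seq1 vs Seq2: 9
  Seq1 vs Seq3: 3
  Seq2 vs Seq3: 12
The largest is 12 mismatches, between Seq2 and Seq3; p = 12/20 = 0.600.

0.600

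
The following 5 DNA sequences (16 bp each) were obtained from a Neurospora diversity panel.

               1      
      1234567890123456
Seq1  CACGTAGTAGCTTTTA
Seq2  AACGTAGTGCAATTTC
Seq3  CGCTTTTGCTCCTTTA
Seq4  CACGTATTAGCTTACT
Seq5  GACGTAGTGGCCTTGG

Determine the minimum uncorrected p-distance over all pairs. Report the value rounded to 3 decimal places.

0.250

Pairwise Hamming distances:
  Seq1 vs Seq2: 6
  Seq1 vs Seq3: 8
  Seq1 vs Seq4: 4
  Seq1 vs Seq5: 5
  Seq2 vs Seq3: 11
  Seq2 vs Seq4: 9
  Seq2 vs Seq5: 6
  Seq3 vs Seq4: 10
  Seq3 vs Seq5: 10
  Seq4 vs Seq5: 7
The smallest is 4 mismatches, between Seq1 and Seq4; p = 4/16 = 0.250.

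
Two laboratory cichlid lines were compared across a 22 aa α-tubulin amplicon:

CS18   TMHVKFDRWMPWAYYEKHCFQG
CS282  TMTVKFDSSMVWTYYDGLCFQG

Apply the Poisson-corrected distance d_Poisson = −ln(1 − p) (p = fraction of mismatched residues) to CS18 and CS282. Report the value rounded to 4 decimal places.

Differing sites — 3:H/T; 8:R/S; 9:W/S; 11:P/V; 13:A/T; 16:E/D; 17:K/G; 18:H/L.
p = 8/22 = 0.363636.
d = −ln(1 − 0.363636) = −ln(0.636364) = 0.4520.

0.4520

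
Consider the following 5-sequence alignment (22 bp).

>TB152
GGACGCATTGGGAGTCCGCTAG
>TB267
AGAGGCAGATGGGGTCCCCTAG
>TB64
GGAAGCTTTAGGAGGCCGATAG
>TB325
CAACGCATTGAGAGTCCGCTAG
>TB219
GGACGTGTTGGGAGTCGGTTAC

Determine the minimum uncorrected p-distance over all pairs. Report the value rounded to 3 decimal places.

Pairwise Hamming distances:
  TB152 vs TB267: 7
  TB152 vs TB64: 5
  TB152 vs TB325: 3
  TB152 vs TB219: 5
  TB267 vs TB64: 10
  TB267 vs TB325: 9
  TB267 vs TB219: 12
  TB64 vs TB325: 8
  TB64 vs TB219: 8
  TB325 vs TB219: 8
The smallest is 3 mismatches, between TB152 and TB325; p = 3/22 = 0.136.

0.136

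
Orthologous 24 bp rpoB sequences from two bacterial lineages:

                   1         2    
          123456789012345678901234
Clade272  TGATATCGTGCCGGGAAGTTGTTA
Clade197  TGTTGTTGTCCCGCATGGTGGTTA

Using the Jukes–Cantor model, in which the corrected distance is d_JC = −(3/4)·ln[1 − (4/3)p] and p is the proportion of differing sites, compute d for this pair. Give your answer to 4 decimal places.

Mismatches occur at site 3 (A↔T), site 5 (A↔G), site 7 (C↔T), site 10 (G↔C), site 14 (G↔C), site 15 (G↔A), site 16 (A↔T), site 17 (A↔G), site 20 (T↔G).
p = 9/24 = 0.375000.
d = −0.75 · ln(1 − (4/3)·0.375000) = −0.75 · ln(0.500000) = −0.75 · (-0.693147) = 0.5199.

0.5199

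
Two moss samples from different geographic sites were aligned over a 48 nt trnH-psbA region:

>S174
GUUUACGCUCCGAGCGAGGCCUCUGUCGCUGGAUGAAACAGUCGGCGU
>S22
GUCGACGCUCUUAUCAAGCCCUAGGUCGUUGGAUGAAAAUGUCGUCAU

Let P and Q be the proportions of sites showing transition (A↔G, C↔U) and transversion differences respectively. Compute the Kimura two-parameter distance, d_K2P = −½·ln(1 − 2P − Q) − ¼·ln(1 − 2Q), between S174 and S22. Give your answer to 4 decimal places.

Mismatches occur at site 3 (U/C, transition), site 4 (U/G, transversion), site 11 (C/U, transition), site 12 (G/U, transversion), site 14 (G/U, transversion), site 16 (G/A, transition), site 19 (G/C, transversion), site 23 (C/A, transversion), site 24 (U/G, transversion), site 29 (C/U, transition), site 39 (C/A, transversion), site 40 (A/U, transversion), site 45 (G/U, transversion), site 47 (G/A, transition).
Of the 14 differences, 5 transitions and 9 transversions over 48 sites: P = 5/48 = 0.104167, Q = 9/48 = 0.187500.
d = −0.5·ln(0.604166) − 0.25·ln(0.625000) = −0.5·(-0.503906) − 0.25·(-0.470004) = 0.3695.

0.3695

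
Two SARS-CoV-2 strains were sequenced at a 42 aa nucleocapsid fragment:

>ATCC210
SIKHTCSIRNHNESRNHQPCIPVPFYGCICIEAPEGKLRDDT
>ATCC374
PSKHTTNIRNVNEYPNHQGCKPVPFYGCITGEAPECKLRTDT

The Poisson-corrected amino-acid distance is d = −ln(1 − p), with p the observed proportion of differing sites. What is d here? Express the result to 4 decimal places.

0.3704

Mismatches occur at site 1 (S/P), site 2 (I/S), site 6 (C/T), site 7 (S/N), site 11 (H/V), site 14 (S/Y), site 15 (R/P), site 19 (P/G), site 21 (I/K), site 30 (C/T), site 31 (I/G), site 36 (G/C), site 40 (D/T).
p = 13/42 = 0.309524.
d = −ln(1 − 0.309524) = −ln(0.690476) = 0.3704.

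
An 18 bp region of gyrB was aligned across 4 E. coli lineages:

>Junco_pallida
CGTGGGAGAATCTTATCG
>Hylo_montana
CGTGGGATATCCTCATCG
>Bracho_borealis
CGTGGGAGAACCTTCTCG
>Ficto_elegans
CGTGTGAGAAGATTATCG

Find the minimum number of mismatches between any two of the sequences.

2

Pairwise Hamming distances:
  Junco_pallida vs Hylo_montana: 4
  Junco_pallida vs Bracho_borealis: 2
  Junco_pallida vs Ficto_elegans: 3
  Hylo_montana vs Bracho_borealis: 4
  Hylo_montana vs Ficto_elegans: 6
  Bracho_borealis vs Ficto_elegans: 4
The smallest is 2, between Junco_pallida and Bracho_borealis.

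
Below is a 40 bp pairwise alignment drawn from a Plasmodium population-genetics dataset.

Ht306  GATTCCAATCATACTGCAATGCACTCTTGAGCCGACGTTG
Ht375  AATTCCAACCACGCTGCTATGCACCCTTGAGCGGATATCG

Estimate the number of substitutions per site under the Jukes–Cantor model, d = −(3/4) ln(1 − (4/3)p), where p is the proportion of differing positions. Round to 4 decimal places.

The sequences differ at positions 1 (G/A), 9 (T/C), 12 (T/C), 13 (A/G), 18 (A/T), 25 (T/C), 33 (C/G), 36 (C/T), 37 (G/A), 39 (T/C).
p = 10/40 = 0.250000.
d = −0.75 · ln(1 − (4/3)·0.250000) = −0.75 · ln(0.666667) = −0.75 · (-0.405465) = 0.3041.

0.3041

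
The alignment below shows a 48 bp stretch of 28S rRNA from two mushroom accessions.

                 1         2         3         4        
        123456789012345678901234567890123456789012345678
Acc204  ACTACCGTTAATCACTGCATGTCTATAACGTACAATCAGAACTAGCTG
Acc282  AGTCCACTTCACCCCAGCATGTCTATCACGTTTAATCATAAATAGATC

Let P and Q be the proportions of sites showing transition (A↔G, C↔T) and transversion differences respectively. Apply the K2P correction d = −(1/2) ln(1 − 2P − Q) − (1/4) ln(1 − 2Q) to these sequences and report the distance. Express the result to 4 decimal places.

Mismatches occur at site 2 (C/G, transversion), site 4 (A/C, transversion), site 6 (C/A, transversion), site 7 (G/C, transversion), site 10 (A/C, transversion), site 12 (T/C, transition), site 14 (A/C, transversion), site 16 (T/A, transversion), site 27 (A/C, transversion), site 32 (A/T, transversion), site 33 (C/T, transition), site 39 (G/T, transversion), site 42 (C/A, transversion), site 46 (C/A, transversion), site 48 (G/C, transversion).
Of the 15 differences, 2 transitions and 13 transversions over 48 sites: P = 2/48 = 0.041667, Q = 13/48 = 0.270833.
d = −0.5·ln(0.645833) − 0.25·ln(0.458334) = −0.5·(-0.437214) − 0.25·(-0.780157) = 0.4136.

0.4136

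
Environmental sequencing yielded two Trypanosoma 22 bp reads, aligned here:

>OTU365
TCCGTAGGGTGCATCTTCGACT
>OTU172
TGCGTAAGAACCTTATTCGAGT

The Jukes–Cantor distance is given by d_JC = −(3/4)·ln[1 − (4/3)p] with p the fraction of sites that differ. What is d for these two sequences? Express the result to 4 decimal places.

0.4975

The sequences differ at positions 2 (C/G), 7 (G/A), 9 (G/A), 10 (T/A), 11 (G/C), 13 (A/T), 15 (C/A), 21 (C/G).
p = 8/22 = 0.363636.
d = −0.75 · ln(1 − (4/3)·0.363636) = −0.75 · ln(0.515152) = −0.75 · (-0.663293) = 0.4975.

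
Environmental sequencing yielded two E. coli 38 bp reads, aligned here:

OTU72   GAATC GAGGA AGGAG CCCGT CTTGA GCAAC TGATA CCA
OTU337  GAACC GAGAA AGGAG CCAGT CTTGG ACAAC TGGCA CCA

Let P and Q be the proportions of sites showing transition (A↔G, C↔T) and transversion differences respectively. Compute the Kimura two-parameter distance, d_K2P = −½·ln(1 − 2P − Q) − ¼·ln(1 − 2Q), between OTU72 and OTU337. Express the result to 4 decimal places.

0.2229

The sequences differ at positions 4 (T/C, transition), 9 (G/A, transition), 18 (C/A, transversion), 25 (A/G, transition), 26 (G/A, transition), 33 (A/G, transition), 34 (T/C, transition).
Of the 7 differences, 6 transitions and 1 transversion over 38 sites: P = 6/38 = 0.157895, Q = 1/38 = 0.026316.
d = −0.5·ln(0.657894) − 0.25·ln(0.947368) = −0.5·(-0.418711) − 0.25·(-0.054068) = 0.2229.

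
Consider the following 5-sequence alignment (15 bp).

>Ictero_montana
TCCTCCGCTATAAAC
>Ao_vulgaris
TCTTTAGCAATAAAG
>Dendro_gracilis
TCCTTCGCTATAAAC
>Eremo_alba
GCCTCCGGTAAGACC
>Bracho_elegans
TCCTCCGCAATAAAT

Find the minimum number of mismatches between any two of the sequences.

Pairwise Hamming distances:
  Ictero_montana vs Ao_vulgaris: 5
  Ictero_montana vs Dendro_gracilis: 1
  Ictero_montana vs Eremo_alba: 5
  Ictero_montana vs Bracho_elegans: 2
  Ao_vulgaris vs Dendro_gracilis: 4
  Ao_vulgaris vs Eremo_alba: 10
  Ao_vulgaris vs Bracho_elegans: 4
  Dendro_gracilis vs Eremo_alba: 6
  Dendro_gracilis vs Bracho_elegans: 3
  Eremo_alba vs Bracho_elegans: 7
The smallest is 1, between Ictero_montana and Dendro_gracilis.

1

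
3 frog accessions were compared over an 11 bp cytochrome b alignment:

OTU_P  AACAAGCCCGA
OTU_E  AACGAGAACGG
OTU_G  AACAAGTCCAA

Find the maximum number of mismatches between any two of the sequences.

Pairwise Hamming distances:
  OTU_P vs OTU_E: 4
  OTU_P vs OTU_G: 2
  OTU_E vs OTU_G: 5
The largest is 5, between OTU_E and OTU_G.

5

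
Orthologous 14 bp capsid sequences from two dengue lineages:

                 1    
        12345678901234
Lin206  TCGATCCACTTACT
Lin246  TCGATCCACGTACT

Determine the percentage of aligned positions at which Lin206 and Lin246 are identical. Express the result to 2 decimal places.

Differing sites — 10:T/G.
13 of the 14 sites match, so the percent identity is 13/14 × 100 = 92.86%.

92.86%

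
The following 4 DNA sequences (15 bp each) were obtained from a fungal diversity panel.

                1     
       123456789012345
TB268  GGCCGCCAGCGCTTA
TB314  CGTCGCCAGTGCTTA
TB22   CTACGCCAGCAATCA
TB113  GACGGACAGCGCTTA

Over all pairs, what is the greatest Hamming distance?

Pairwise Hamming distances:
  TB268 vs TB314: 3
  TB268 vs TB22: 6
  TB268 vs TB113: 3
  TB314 vs TB22: 6
  TB314 vs TB113: 6
  TB22 vs TB113: 8
The largest is 8, between TB22 and TB113.

8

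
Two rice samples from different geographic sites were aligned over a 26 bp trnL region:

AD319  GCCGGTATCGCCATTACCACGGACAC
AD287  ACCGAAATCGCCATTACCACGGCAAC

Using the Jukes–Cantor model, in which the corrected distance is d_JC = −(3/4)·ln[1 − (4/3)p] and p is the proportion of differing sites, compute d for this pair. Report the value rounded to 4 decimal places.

0.2222

Differing sites — 1:G/A; 5:G/A; 6:T/A; 23:A/C; 24:C/A.
p = 5/26 = 0.192308.
d = −0.75 · ln(1 − (4/3)·0.192308) = −0.75 · ln(0.743589) = −0.75 · (-0.296267) = 0.2222.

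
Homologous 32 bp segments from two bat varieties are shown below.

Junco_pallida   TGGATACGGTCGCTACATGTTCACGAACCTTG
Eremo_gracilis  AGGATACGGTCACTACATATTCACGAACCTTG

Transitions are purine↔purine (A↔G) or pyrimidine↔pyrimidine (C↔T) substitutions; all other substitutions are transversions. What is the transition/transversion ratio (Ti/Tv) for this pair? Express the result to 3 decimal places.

Mismatches occur at site 1 (T/A, transversion), site 12 (G/A, transition), site 19 (G/A, transition).
Of the 3 differences, 2 transitions and 1 transversion, so Ti/Tv = 2/1 = 2.000.

2.000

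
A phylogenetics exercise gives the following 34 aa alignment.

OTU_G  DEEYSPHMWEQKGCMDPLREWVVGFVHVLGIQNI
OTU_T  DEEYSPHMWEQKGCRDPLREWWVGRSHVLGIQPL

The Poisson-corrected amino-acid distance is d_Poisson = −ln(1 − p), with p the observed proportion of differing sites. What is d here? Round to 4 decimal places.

Differing sites — 15:M/R; 22:V/W; 25:F/R; 26:V/S; 33:N/P; 34:I/L.
p = 6/34 = 0.176471.
d = −ln(1 − 0.176471) = −ln(0.823529) = 0.1942.

0.1942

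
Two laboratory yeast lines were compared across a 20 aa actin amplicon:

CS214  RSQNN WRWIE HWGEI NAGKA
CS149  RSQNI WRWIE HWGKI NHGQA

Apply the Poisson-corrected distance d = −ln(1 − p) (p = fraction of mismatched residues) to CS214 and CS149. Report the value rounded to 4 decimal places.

0.2231

Mismatches occur at site 5 (N/I), site 14 (E/K), site 17 (A/H), site 19 (K/Q).
p = 4/20 = 0.200000.
d = −ln(1 − 0.200000) = −ln(0.800000) = 0.2231.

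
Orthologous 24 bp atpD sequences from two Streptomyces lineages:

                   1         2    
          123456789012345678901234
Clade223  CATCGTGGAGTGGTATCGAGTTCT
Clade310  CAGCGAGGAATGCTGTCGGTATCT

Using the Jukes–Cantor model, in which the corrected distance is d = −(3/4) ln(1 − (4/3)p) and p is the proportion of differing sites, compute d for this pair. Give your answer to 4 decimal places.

Differing sites — 3:T/G; 6:T/A; 10:G/A; 13:G/C; 15:A/G; 19:A/G; 20:G/T; 21:T/A.
p = 8/24 = 0.333333.
d = −0.75 · ln(1 − (4/3)·0.333333) = −0.75 · ln(0.555556) = −0.75 · (-0.587786) = 0.4408.

0.4408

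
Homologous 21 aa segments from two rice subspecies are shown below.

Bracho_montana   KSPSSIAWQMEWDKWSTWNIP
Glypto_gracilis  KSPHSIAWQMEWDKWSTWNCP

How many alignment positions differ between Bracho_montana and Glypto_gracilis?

Differing sites — 4:S/H; 20:I/C.
That gives 2 mismatches out of 21 aligned sites, so the Hamming distance is 2.

2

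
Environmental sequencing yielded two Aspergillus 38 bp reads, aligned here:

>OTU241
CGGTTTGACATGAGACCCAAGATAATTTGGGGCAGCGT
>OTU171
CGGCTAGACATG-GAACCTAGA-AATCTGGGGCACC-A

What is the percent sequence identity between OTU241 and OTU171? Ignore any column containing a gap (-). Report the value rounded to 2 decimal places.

80.00%

Excluding the 3 gap columns leaves 35 comparable sites.
Mismatches occur at site 4 (T↔C), site 6 (T↔A), site 16 (C↔A), site 19 (A↔T), site 27 (T↔C), site 35 (G↔C), site 38 (T↔A).
28 of the 35 comparable sites match, so the percent identity is 28/35 × 100 = 80.00%.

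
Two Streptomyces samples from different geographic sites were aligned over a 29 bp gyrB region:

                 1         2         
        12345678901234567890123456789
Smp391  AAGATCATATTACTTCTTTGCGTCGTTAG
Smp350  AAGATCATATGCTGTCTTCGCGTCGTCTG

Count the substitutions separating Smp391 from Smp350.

7

Differing sites — 11:T/G; 12:A/C; 13:C/T; 14:T/G; 19:T/C; 27:T/C; 28:A/T.
That gives 7 mismatches out of 29 aligned sites, so the Hamming distance is 7.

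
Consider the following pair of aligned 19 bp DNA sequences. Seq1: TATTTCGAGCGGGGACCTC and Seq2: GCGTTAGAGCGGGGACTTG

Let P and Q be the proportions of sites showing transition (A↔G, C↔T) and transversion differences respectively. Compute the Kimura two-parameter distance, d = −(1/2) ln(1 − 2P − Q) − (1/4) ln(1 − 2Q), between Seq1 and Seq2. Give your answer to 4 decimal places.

Mismatches occur at site 1 (T→G, transversion), site 2 (A→C, transversion), site 3 (T→G, transversion), site 6 (C→A, transversion), site 17 (C→T, transition), site 19 (C→G, transversion).
Of the 6 differences, 1 transition and 5 transversions over 19 sites: P = 1/19 = 0.052632, Q = 5/19 = 0.263158.
d = −0.5·ln(0.631578) − 0.25·ln(0.473684) = −0.5·(-0.459534) − 0.25·(-0.747215) = 0.4166.

0.4166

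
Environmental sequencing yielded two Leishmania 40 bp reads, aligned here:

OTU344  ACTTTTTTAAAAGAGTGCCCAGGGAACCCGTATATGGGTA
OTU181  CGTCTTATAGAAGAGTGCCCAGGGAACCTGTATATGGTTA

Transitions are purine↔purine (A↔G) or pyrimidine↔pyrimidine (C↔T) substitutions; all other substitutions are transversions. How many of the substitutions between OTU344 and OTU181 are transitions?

3

Differing sites — 1:A/C (Tv); 2:C/G (Tv); 4:T/C (Ti); 7:T/A (Tv); 10:A/G (Ti); 29:C/T (Ti); 38:G/T (Tv).
Of the 7 differences, 3 transitions and 4 transversions, so the answer is 3.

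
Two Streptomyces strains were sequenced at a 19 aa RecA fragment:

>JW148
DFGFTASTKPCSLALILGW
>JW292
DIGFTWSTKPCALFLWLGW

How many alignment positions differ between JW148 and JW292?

5

Mismatches occur at site 2 (F/I), site 6 (A/W), site 12 (S/A), site 14 (A/F), site 16 (I/W).
That gives 5 mismatches out of 19 aligned sites, so the Hamming distance is 5.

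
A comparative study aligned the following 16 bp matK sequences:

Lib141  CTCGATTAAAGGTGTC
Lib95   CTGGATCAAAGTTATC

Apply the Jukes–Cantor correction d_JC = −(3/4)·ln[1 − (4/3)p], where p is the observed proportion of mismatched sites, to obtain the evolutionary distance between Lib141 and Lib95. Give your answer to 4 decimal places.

The sequences differ at positions 3 (C/G), 7 (T/C), 12 (G/T), 14 (G/A).
p = 4/16 = 0.250000.
d = −0.75 · ln(1 − (4/3)·0.250000) = −0.75 · ln(0.666667) = −0.75 · (-0.405465) = 0.3041.

0.3041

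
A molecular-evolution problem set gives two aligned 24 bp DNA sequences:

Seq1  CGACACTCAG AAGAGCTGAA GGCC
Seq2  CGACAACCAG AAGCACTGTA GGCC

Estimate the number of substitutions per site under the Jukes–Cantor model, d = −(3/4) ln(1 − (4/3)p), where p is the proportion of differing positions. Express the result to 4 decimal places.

The sequences differ at positions 6 (C/A), 7 (T/C), 14 (A/C), 15 (G/A), 19 (A/T).
p = 5/24 = 0.208333.
d = −0.75 · ln(1 − (4/3)·0.208333) = −0.75 · ln(0.722223) = −0.75 · (-0.325421) = 0.2441.

0.2441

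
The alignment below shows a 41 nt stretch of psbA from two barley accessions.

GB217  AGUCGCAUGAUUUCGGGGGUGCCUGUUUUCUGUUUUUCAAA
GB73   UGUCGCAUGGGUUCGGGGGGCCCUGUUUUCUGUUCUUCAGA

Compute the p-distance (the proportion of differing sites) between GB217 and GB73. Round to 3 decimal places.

0.171

Differing sites — 1:A/U; 10:A/G; 11:U/G; 20:U/G; 21:G/C; 35:U/C; 40:A/G.
There are 7 differences over 41 sites, so p = 7/41 = 0.171.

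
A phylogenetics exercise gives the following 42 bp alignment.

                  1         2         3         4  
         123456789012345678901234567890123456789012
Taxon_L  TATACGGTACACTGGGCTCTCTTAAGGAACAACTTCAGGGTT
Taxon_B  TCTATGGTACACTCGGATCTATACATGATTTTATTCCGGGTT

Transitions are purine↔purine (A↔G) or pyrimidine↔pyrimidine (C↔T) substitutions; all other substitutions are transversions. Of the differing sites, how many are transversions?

The sequences differ at positions 2 (A/C, transversion), 5 (C/T, transition), 14 (G/C, transversion), 17 (C/A, transversion), 21 (C/A, transversion), 23 (T/A, transversion), 24 (A/C, transversion), 26 (G/T, transversion), 29 (A/T, transversion), 30 (C/T, transition), 31 (A/T, transversion), 32 (A/T, transversion), 33 (C/A, transversion), 37 (A/C, transversion).
Of the 14 differences, 2 transitions and 12 transversions, so the answer is 12.

12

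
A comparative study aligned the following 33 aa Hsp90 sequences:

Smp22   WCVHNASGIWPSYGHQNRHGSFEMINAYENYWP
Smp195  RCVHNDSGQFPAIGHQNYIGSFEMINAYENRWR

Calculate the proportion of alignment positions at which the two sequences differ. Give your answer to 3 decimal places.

0.303

Differing sites — 1:W/R; 6:A/D; 9:I/Q; 10:W/F; 12:S/A; 13:Y/I; 18:R/Y; 19:H/I; 31:Y/R; 33:P/R.
There are 10 differences over 33 sites, so p = 10/33 = 0.303.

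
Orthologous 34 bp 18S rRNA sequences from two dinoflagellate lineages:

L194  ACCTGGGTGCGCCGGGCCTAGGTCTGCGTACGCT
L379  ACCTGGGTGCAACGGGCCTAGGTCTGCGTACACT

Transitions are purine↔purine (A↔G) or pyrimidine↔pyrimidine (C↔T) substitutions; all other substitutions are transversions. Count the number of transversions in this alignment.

Mismatches occur at site 11 (G→A, transition), site 12 (C→A, transversion), site 32 (G→A, transition).
Of the 3 differences, 2 transitions and 1 transversion, so the answer is 1.

1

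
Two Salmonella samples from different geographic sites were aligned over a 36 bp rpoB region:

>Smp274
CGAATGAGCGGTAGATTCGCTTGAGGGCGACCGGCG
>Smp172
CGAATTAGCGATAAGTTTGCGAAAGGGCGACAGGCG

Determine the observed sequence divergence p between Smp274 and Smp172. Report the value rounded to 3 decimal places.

Mismatches occur at site 6 (G/T), site 11 (G/A), site 14 (G/A), site 15 (A/G), site 18 (C/T), site 21 (T/G), site 22 (T/A), site 23 (G/A), site 32 (C/A).
There are 9 differences over 36 sites, so p = 9/36 = 0.250.

0.250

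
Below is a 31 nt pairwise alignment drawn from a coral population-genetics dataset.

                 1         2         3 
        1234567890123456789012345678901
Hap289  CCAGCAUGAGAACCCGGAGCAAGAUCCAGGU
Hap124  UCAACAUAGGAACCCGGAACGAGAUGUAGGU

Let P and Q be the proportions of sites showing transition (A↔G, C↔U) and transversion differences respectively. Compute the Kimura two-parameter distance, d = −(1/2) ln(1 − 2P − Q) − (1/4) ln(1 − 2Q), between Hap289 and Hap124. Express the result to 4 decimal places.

0.3474

The sequences differ at positions 1 (C/U, transition), 4 (G/A, transition), 8 (G/A, transition), 9 (A/G, transition), 19 (G/A, transition), 21 (A/G, transition), 26 (C/G, transversion), 27 (C/U, transition).
Of the 8 differences, 7 transitions and 1 transversion over 31 sites: P = 7/31 = 0.225806, Q = 1/31 = 0.032258.
d = −0.5·ln(0.516130) − 0.25·ln(0.935484) = −0.5·(-0.661397) − 0.25·(-0.066691) = 0.3474.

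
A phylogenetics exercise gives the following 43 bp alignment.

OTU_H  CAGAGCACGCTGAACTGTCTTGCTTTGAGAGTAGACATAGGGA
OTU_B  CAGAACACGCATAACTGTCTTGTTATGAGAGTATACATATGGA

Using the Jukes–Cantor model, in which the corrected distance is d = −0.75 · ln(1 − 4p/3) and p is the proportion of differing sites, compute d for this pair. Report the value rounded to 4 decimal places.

Differing sites — 5:G/A; 11:T/A; 12:G/T; 23:C/T; 25:T/A; 34:G/T; 40:G/T.
p = 7/43 = 0.162791.
d = −0.75 · ln(1 − (4/3)·0.162791) = −0.75 · ln(0.782945) = −0.75 · (-0.244693) = 0.1835.

0.1835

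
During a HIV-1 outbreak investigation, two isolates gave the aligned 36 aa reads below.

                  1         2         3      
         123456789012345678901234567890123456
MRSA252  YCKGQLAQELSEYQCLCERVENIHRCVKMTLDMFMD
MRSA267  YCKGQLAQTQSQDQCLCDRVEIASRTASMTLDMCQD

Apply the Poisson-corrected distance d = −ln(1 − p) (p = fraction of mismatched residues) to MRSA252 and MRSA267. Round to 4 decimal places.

Mismatches occur at site 9 (E↔T), site 10 (L↔Q), site 12 (E↔Q), site 13 (Y↔D), site 18 (E↔D), site 22 (N↔I), site 23 (I↔A), site 24 (H↔S), site 26 (C↔T), site 27 (V↔A), site 28 (K↔S), site 34 (F↔C), site 35 (M↔Q).
p = 13/36 = 0.361111.
d = −ln(1 − 0.361111) = −ln(0.638889) = 0.4480.

0.4480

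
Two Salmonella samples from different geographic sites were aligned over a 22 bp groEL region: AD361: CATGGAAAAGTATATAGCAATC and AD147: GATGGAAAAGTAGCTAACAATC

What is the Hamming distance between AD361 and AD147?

Differing sites — 1:C/G; 13:T/G; 14:A/C; 17:G/A.
That gives 4 mismatches out of 22 aligned sites, so the Hamming distance is 4.

4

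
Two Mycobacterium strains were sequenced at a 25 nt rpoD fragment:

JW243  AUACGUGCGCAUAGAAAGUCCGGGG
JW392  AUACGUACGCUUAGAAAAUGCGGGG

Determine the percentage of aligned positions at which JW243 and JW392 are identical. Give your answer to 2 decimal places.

84.00%

Differing sites — 7:G/A; 11:A/U; 18:G/A; 20:C/G.
21 of the 25 sites match, so the percent identity is 21/25 × 100 = 84.00%.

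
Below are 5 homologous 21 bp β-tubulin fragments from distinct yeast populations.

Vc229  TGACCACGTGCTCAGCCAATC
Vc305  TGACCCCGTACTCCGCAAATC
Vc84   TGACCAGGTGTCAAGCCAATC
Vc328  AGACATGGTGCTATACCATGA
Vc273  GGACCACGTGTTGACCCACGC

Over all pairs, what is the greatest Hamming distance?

12

Pairwise Hamming distances:
  Vc229 vs Vc305: 4
  Vc229 vs Vc84: 4
  Vc229 vs Vc328: 10
  Vc229 vs Vc273: 6
  Vc305 vs Vc84: 8
  Vc305 vs Vc328: 12
  Vc305 vs Vc273: 10
  Vc84 vs Vc328: 10
  Vc84 vs Vc273: 7
  Vc328 vs Vc273: 10
The largest is 12, between Vc305 and Vc328.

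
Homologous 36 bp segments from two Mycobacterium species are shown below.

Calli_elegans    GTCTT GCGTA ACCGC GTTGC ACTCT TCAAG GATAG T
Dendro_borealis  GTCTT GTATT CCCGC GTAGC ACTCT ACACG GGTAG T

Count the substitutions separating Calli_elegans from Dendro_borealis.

8

Mismatches occur at site 7 (C→T), site 8 (G→A), site 10 (A→T), site 11 (A→C), site 18 (T→A), site 26 (T→A), site 29 (A→C), site 32 (A→G).
That gives 8 mismatches out of 36 aligned sites, so the Hamming distance is 8.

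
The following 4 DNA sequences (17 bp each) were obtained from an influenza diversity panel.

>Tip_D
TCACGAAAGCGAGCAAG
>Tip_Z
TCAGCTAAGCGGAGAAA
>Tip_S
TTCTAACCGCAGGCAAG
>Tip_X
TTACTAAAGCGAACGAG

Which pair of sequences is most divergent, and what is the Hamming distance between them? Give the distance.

11

Pairwise Hamming distances:
  Tip_D vs Tip_Z: 7
  Tip_D vs Tip_S: 8
  Tip_D vs Tip_X: 4
  Tip_Z vs Tip_S: 11
  Tip_Z vs Tip_X: 8
  Tip_S vs Tip_X: 9
The largest is 11, between Tip_Z and Tip_S.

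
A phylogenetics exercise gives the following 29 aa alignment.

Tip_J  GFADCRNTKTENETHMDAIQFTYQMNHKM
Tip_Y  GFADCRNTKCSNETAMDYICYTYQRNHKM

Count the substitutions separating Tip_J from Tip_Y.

Differing sites — 10:T/C; 11:E/S; 15:H/A; 18:A/Y; 20:Q/C; 21:F/Y; 25:M/R.
That gives 7 mismatches out of 29 aligned sites, so the Hamming distance is 7.

7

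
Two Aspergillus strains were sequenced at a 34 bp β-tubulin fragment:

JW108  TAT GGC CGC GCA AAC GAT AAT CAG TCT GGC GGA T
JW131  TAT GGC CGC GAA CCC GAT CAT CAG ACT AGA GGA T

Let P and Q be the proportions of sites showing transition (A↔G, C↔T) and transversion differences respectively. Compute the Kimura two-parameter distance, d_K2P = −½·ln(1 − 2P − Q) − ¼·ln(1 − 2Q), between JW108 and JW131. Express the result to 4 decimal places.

0.2430

The sequences differ at positions 11 (C/A, transversion), 13 (A/C, transversion), 14 (A/C, transversion), 19 (A/C, transversion), 25 (T/A, transversion), 28 (G/A, transition), 30 (C/A, transversion).
Of the 7 differences, 1 transition and 6 transversions over 34 sites: P = 1/34 = 0.029412, Q = 6/34 = 0.176471.
d = −0.5·ln(0.764705) − 0.25·ln(0.647058) = −0.5·(-0.268265) − 0.25·(-0.435319) = 0.2430.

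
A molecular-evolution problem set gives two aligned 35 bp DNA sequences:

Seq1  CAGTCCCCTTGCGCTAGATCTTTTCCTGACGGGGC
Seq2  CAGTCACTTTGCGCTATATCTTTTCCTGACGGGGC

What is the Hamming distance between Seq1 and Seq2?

3

Differing sites — 6:C/A; 8:C/T; 17:G/T.
That gives 3 mismatches out of 35 aligned sites, so the Hamming distance is 3.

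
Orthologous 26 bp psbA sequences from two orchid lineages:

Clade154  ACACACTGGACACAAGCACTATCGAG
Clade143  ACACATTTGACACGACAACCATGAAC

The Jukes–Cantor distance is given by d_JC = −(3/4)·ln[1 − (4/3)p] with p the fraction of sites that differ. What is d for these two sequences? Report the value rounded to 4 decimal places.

0.4643

Mismatches occur at site 6 (C→T), site 8 (G→T), site 14 (A→G), site 16 (G→C), site 17 (C→A), site 20 (T→C), site 23 (C→G), site 24 (G→A), site 26 (G→C).
p = 9/26 = 0.346154.
d = −0.75 · ln(1 − (4/3)·0.346154) = −0.75 · ln(0.538461) = −0.75 · (-0.619040) = 0.4643.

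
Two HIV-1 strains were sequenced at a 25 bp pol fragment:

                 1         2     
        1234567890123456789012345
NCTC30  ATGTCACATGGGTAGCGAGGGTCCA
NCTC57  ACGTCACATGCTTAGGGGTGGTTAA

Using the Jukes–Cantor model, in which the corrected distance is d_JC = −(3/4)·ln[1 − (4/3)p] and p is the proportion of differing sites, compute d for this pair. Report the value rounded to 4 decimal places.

0.4172

Differing sites — 2:T/C; 11:G/C; 12:G/T; 16:C/G; 18:A/G; 19:G/T; 23:C/T; 24:C/A.
p = 8/25 = 0.320000.
d = −0.75 · ln(1 − (4/3)·0.320000) = −0.75 · ln(0.573333) = −0.75 · (-0.556289) = 0.4172.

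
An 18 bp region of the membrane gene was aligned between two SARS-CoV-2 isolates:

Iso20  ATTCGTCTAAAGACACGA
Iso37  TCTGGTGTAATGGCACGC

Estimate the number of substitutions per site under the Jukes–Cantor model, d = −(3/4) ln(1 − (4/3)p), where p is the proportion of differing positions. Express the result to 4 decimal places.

0.5482

The sequences differ at positions 1 (A/T), 2 (T/C), 4 (C/G), 7 (C/G), 11 (A/T), 13 (A/G), 18 (A/C).
p = 7/18 = 0.388889.
d = −0.75 · ln(1 − (4/3)·0.388889) = −0.75 · ln(0.481481) = −0.75 · (-0.730889) = 0.5482.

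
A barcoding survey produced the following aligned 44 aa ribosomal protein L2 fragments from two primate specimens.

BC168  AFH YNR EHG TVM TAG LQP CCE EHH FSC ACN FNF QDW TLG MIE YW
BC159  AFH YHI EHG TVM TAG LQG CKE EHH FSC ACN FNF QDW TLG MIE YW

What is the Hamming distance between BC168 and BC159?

Differing sites — 5:N/H; 6:R/I; 18:P/G; 20:C/K.
That gives 4 mismatches out of 44 aligned sites, so the Hamming distance is 4.

4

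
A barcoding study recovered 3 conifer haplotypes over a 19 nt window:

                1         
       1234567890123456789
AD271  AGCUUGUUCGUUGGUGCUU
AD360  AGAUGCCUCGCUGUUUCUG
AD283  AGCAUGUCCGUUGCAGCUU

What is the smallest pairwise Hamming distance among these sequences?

4

Pairwise Hamming distances:
  AD271 vs AD360: 8
  AD271 vs AD283: 4
  AD360 vs AD283: 11
The smallest is 4, between AD271 and AD283.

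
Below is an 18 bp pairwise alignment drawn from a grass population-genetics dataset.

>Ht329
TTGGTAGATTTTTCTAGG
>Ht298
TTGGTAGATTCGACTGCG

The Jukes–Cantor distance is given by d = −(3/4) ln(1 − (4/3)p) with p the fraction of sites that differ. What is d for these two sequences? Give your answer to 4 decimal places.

0.3470

The sequences differ at positions 11 (T/C), 12 (T/G), 13 (T/A), 16 (A/G), 17 (G/C).
p = 5/18 = 0.277778.
d = −0.75 · ln(1 − (4/3)·0.277778) = −0.75 · ln(0.629629) = −0.75 · (-0.462625) = 0.3470.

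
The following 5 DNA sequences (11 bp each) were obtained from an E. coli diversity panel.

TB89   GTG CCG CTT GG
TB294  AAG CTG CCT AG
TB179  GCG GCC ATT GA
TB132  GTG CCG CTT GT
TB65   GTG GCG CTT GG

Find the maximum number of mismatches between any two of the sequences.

9

Pairwise Hamming distances:
  TB89 vs TB294: 5
  TB89 vs TB179: 5
  TB89 vs TB132: 1
  TB89 vs TB65: 1
  TB294 vs TB179: 9
  TB294 vs TB132: 6
  TB294 vs TB65: 6
  TB179 vs TB132: 5
  TB179 vs TB65: 4
  TB132 vs TB65: 2
The largest is 9, between TB294 and TB179.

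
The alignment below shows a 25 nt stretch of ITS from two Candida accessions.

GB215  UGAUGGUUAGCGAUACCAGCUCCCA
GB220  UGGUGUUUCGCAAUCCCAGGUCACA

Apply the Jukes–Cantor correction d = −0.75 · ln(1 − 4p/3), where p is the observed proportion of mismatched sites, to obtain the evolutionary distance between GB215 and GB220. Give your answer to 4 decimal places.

Differing sites — 3:A/G; 6:G/U; 9:A/C; 12:G/A; 15:A/C; 20:C/G; 23:C/A.
p = 7/25 = 0.280000.
d = −0.75 · ln(1 − (4/3)·0.280000) = −0.75 · ln(0.626667) = −0.75 · (-0.467340) = 0.3505.

0.3505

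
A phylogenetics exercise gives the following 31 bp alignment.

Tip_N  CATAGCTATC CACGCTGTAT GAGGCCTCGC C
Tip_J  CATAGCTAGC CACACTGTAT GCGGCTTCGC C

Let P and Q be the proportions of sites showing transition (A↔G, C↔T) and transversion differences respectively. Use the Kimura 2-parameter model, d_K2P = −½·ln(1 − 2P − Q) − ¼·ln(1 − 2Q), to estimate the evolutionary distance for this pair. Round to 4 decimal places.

Mismatches occur at site 9 (T→G, transversion), site 14 (G→A, transition), site 22 (A→C, transversion), site 26 (C→T, transition).
Of the 4 differences, 2 transitions and 2 transversions over 31 sites: P = 2/31 = 0.064516, Q = 2/31 = 0.064516.
d = −0.5·ln(0.806452) − 0.25·ln(0.870968) = −0.5·(-0.215111) − 0.25·(-0.138150) = 0.1421.

0.1421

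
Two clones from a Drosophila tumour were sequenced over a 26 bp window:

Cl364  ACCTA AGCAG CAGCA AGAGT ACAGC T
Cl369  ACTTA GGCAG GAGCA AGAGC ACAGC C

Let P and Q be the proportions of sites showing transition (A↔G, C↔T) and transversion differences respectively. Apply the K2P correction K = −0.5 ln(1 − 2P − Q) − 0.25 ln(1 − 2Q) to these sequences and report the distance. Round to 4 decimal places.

0.2325

Differing sites — 3:C/T (Ti); 6:A/G (Ti); 11:C/G (Tv); 20:T/C (Ti); 26:T/C (Ti).
Of the 5 differences, 4 transitions and 1 transversion over 26 sites: P = 4/26 = 0.153846, Q = 1/26 = 0.038462.
d = −0.5·ln(0.653846) − 0.25·ln(0.923076) = −0.5·(-0.424883) − 0.25·(-0.080044) = 0.2325.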